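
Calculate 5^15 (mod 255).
245

Repeated squaring. Binary of 15 = 1111.
5^1 ≡ 5 (mod 255); 5^2 ≡ 25 (mod 255); 5^4 ≡ 115 (mod 255); 5^8 ≡ 220 (mod 255)
5^15 = 5^1 × 5^2 × 5^4 × 5^8 ≡ 245 (mod 255)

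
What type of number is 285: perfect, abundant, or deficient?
deficient

Proper divisors of 285: sum = 1 + 3 + 5 + 15 + 19 + 57 + 95 = 195
Since 195 < 285, 285 is deficient.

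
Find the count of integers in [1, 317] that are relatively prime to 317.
316

317 = 317
φ(n) = n × ∏(1 - 1/p) for each prime p dividing n
φ(317) = 317 × (1 - 1/317) = 316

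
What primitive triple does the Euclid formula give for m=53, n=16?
(2553, 1696, 3065)

Euclid's formula: a = m² - n², b = 2mn, c = m² + n²
m = 53, n = 16
a = 53² - 16² = 2809 - 256 = 2553
b = 2 × 53 × 16 = 1696
c = 53² + 16² = 2809 + 256 = 3065
Verification: 2553² + 1696² = 6517809 + 2876416 = 9394225 = 3065² ✓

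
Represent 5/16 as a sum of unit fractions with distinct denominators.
1/4 + 1/16

Greedy algorithm:
5/16: ceiling(16/5) = 4, use 1/4
1/16: ceiling(16/1) = 16, use 1/16
Result: 5/16 = 1/4 + 1/16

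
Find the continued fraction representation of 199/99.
[2; 99]

Euclidean algorithm steps:
199 = 2 × 99 + 1
99 = 99 × 1 + 0
Continued fraction: [2; 99]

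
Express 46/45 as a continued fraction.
[1; 45]

Euclidean algorithm steps:
46 = 1 × 45 + 1
45 = 45 × 1 + 0
Continued fraction: [1; 45]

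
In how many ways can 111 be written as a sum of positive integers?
679903203

p(n) counts ways to write n as a sum of positive integers (order ignored).
Euler's pentagonal recurrence: p(k) = p(k-1) + p(k-2) - p(k-5) - p(k-7) + p(k-12) + p(k-15) - ... (offsets j(3j∓1)/2, signs ++--, p(0)=1, p(<0)=0).
DP table for k = 0..110: p(0)=1, p(1)=1, p(2)=2, p(3)=3, p(4)=5, p(5)=7, p(6)=11, p(7)=15, p(8)=22, p(9)=30, p(10)=42, p(11)=56, p(12)=77, p(13)=101, p(14)=135, p(15)=176, p(16)=231, p(17)=297, p(18)=385, p(19)=490, p(20)=627, p(21)=792, p(22)=1002, p(23)=1255, p(24)=1575, p(25)=1958, p(26)=2436, p(27)=3010, p(28)=3718, p(29)=4565, p(30)=5604, p(31)=6842, p(32)=8349, p(33)=10143, p(34)=12310, p(35)=14883, p(36)=17977, p(37)=21637, p(38)=26015, p(39)=31185, p(40)=37338, p(41)=44583, p(42)=53174, p(43)=63261, p(44)=75175, p(45)=89134, p(46)=105558, p(47)=124754, p(48)=147273, p(49)=173525, p(50)=204226, p(51)=239943, p(52)=281589, p(53)=329931, p(54)=386155, p(55)=451276, p(56)=526823, p(57)=614154, p(58)=715220, p(59)=831820, p(60)=966467, p(61)=1121505, p(62)=1300156, p(63)=1505499, p(64)=1741630, p(65)=2012558, p(66)=2323520, p(67)=2679689, p(68)=3087735, p(69)=3554345, p(70)=4087968, p(71)=4697205, p(72)=5392783, p(73)=6185689, p(74)=7089500, p(75)=8118264, p(76)=9289091, p(77)=10619863, p(78)=12132164, p(79)=13848650, p(80)=15796476, p(81)=18004327, p(82)=20506255, p(83)=23338469, p(84)=26543660, p(85)=30167357, p(86)=34262962, p(87)=38887673, p(88)=44108109, p(89)=49995925, p(90)=56634173, p(91)=64112359, p(92)=72533807, p(93)=82010177, p(94)=92669720, p(95)=104651419, p(96)=118114304, p(97)=133230930, p(98)=150198136, p(99)=169229875, p(100)=190569292, p(101)=214481126, p(102)=241265379, p(103)=271248950, p(104)=304801365, p(105)=342325709, p(106)=384276336, p(107)=431149389, p(108)=483502844, p(109)=541946240, p(110)=607163746.
Final step: p(111) = p(110) + p(109) - p(106) - p(104) + p(99) + p(96) - p(89) - p(85) + p(76) + p(71) - p(60) - p(54) + p(41) + p(34) - p(19) - p(11)
= 607163746 + 541946240 - 384276336 - 304801365 + 169229875 + 118114304 - 49995925 - 30167357 + 9289091 + 4697205 - 966467 - 386155 + 44583 + 12310 - 490 - 56
= 679903203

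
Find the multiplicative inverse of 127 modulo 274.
41

gcd(127, 274) = 1, so the inverse exists.
Extended Euclidean algorithm on (274, 127):
274 = 2 × 127 + 20  ⟹  20 = (1)·274 + (-2)·127
127 = 6 × 20 + 7  ⟹  7 = (-6)·274 + (13)·127
20 = 2 × 7 + 6  ⟹  6 = (13)·274 + (-28)·127
7 = 1 × 6 + 1  ⟹  1 = (-19)·274 + (41)·127
So (41)·127 ≡ 1 (mod 274), i.e. 127^(-1) ≡ 41 (mod 274).
Check: 127 × 41 = 5207 ≡ 1 (mod 274)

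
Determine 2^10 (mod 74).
62

Repeated squaring. Binary of 10 = 1010.
2^1 ≡ 2 (mod 74); 2^2 ≡ 4 (mod 74); 2^4 ≡ 16 (mod 74); 2^8 ≡ 34 (mod 74)
2^10 = 2^2 × 2^8 ≡ 62 (mod 74)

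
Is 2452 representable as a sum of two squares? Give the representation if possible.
34² + 36² (a=34, b=36)

Factorization: 2452 = 2^2 × 613
By Fermat: n is sum of two squares iff every prime p ≡ 3 (mod 4) appears to even power.
All primes ≡ 3 (mod 4) appear to even power.
Search a = 0, 1, 2, … for 2452 - a² a perfect square: first hit at a = 34: 2452 - 1156 = 1296 = 36².
2452 = 34² + 36² = 1156 + 1296 ✓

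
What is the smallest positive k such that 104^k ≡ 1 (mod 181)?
180

181 is prime, so ord(104) divides φ(181) = 180.
Divisors of 180: 1, 2, 3, 4, 5, 6, 9, 10, 12, 15, 18, 20, 30, 36, 45, 60, 90, 180.
Repeated squaring: 104^1 ≡ 104, 104^2 ≡ 137, 104^4 ≡ 126, 104^8 ≡ 129, 104^16 ≡ 170, 104^32 ≡ 121, 104^64 ≡ 161, 104^128 ≡ 38 (mod 181).
Test 104^d mod 181 for each divisor d in increasing order:
104^1 ≡ 104
104^2 ≡ 137
104^3 = 104^2·104^1 ≡ 130
104^4 ≡ 126
104^5 = 104^4·104^1 ≡ 72
104^6 = 104^4·104^2 ≡ 67
104^9 = 104^8·104^1 ≡ 22
104^10 = 104^8·104^2 ≡ 116
104^12 = 104^8·104^4 ≡ 145
104^15 = 104^8·104^4·104^2·104^1 ≡ 26
104^18 = 104^16·104^2 ≡ 122
104^20 = 104^16·104^4 ≡ 62
104^30 = 104^16·104^8·104^4·104^2 ≡ 133
104^36 = 104^32·104^4 ≡ 42
104^45 = 104^32·104^8·104^4·104^1 ≡ 19
104^60 = 104^32·104^16·104^8·104^4 ≡ 132
104^90 = 104^64·104^16·104^8·104^2 ≡ 180
104^180 = 104^128·104^32·104^16·104^4 ≡ 1  ← first divisor giving 1
The order is 180.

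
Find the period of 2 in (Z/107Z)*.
106

107 is prime, so ord(2) divides φ(107) = 106.
Divisors of 106: 1, 2, 53, 106.
Repeated squaring: 2^1 ≡ 2, 2^2 ≡ 4, 2^4 ≡ 16, 2^8 ≡ 42, 2^16 ≡ 52, 2^32 ≡ 29, 2^64 ≡ 92 (mod 107).
Test 2^d mod 107 for each divisor d in increasing order:
2^1 ≡ 2
2^2 ≡ 4
2^53 = 2^32·2^16·2^4·2^1 ≡ 106
2^106 = 2^64·2^32·2^8·2^2 ≡ 1  ← first divisor giving 1
The order is 106.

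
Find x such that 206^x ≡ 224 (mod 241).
189

Baby-step giant-step with step n = ⌈√241⌉ = 16.
Baby steps 206^j mod 241 (j:value) for j=0..15: 0:1, 1:206, 2:20, 3:23, 4:159, 5:219, 6:47, 7:42, 8:217, 9:117, 10:2, 11:171, 12:40, 13:46, 14:77, 15:197.
Giant-step multiplier: 206^(-16) ≡ 206^(240-16) = 206^224 ≡ 100 (mod 241).
Giant steps γ_i = 224·100^i mod 241: γ_0=224, γ_1=228, γ_2=146, γ_3=140, γ_4=22, γ_5=31, γ_6=208, γ_7=74, γ_8=170, γ_9=130, γ_10=227, γ_11=46 (in table at j=13).
x = i·n + j = 11·16 + 13 = 189.
Check: 206^189 ≡ 224 (mod 241).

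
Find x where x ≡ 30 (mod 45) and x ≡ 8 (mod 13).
255

Using Chinese Remainder Theorem:
M = 45 × 13 = 585
M1 = 13, M2 = 45
y1 = 13^(-1) mod 45 = 7
y2 = 45^(-1) mod 13 = 11
x = (30×13×7 + 8×45×11) mod 585 = 255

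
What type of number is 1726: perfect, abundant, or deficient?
deficient

Proper divisors of 1726: sum = 1 + 2 + 863 = 866
Since 866 < 1726, 1726 is deficient.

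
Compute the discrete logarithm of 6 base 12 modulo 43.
28

Baby-step giant-step with step n = ⌈√43⌉ = 7.
Baby steps 12^j mod 43 (j:value) for j=0..6: 0:1, 1:12, 2:15, 3:8, 4:10, 5:34, 6:21.
Giant-step multiplier: 12^(-7) ≡ 12^(42-7) = 12^35 ≡ 7 (mod 43).
Giant steps γ_i = 6·7^i mod 43: γ_0=6, γ_1=42, γ_2=36, γ_3=37, γ_4=1 (in table at j=0).
x = i·n + j = 4·7 + 0 = 28.
Check: 12^28 ≡ 6 (mod 43).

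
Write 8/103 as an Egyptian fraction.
1/13 + 1/1339

Greedy algorithm:
8/103: ceiling(103/8) = 13, use 1/13
1/1339: ceiling(1339/1) = 1339, use 1/1339
Result: 8/103 = 1/13 + 1/1339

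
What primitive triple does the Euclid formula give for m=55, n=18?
(2701, 1980, 3349)

Euclid's formula: a = m² - n², b = 2mn, c = m² + n²
m = 55, n = 18
a = 55² - 18² = 3025 - 324 = 2701
b = 2 × 55 × 18 = 1980
c = 55² + 18² = 3025 + 324 = 3349
Verification: 2701² + 1980² = 7295401 + 3920400 = 11215801 = 3349² ✓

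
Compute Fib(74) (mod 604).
313

Matrix identity: Q^n = [[F_(n+1), F_n], [F_n, F_(n-1)]] with Q = [[1,1],[1,0]].
n = 74 = 1001010₂. Square-and-multiply, entries mod 604:
Q^1 = [[1,1],[1,0]]
Q^2 = (Q^1)² = [[2,1],[1,1]]
Q^4 = (Q^2)² = [[5,3],[3,2]]
Q^9 = (Q^4)²·Q = [[55,34],[34,21]]
Q^18 = (Q^9)² = [[557,168],[168,389]]
Q^37 = (Q^18)²·Q = [[309,233],[233,76]]
Q^74 = (Q^37)² = [[582,313],[313,269]]
F_74 mod 604 = Q^74[0][1] = 313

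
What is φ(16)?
8

16 = 2^4
φ(n) = n × ∏(1 - 1/p) for each prime p dividing n
φ(16) = 16 × (1 - 1/2) = 8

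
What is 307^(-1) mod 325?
18

gcd(307, 325) = 1, so the inverse exists.
Extended Euclidean algorithm on (325, 307):
325 = 1 × 307 + 18  ⟹  18 = (1)·325 + (-1)·307
307 = 17 × 18 + 1  ⟹  1 = (-17)·325 + (18)·307
So (18)·307 ≡ 1 (mod 325), i.e. 307^(-1) ≡ 18 (mod 325).
Check: 307 × 18 = 5526 ≡ 1 (mod 325)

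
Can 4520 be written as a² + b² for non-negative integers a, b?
26² + 62² (a=26, b=62)

Factorization: 4520 = 2^3 × 5 × 113
By Fermat: n is sum of two squares iff every prime p ≡ 3 (mod 4) appears to even power.
All primes ≡ 3 (mod 4) appear to even power.
Search a = 0, 1, 2, … for 4520 - a² a perfect square: first hit at a = 26: 4520 - 676 = 3844 = 62².
4520 = 26² + 62² = 676 + 3844 ✓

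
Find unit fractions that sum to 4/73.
1/19 + 1/463 + 1/321091 + 1/206198539471

Greedy algorithm:
4/73: ceiling(73/4) = 19, use 1/19
3/1387: ceiling(1387/3) = 463, use 1/463
2/642181: ceiling(642181/2) = 321091, use 1/321091
1/206198539471: ceiling(206198539471/1) = 206198539471, use 1/206198539471
Result: 4/73 = 1/19 + 1/463 + 1/321091 + 1/206198539471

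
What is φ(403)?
360

403 = 13 × 31
φ(n) = n × ∏(1 - 1/p) for each prime p dividing n
φ(403) = 403 × (1 - 1/13) × (1 - 1/31) = 360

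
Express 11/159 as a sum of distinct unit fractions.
1/15 + 1/398 + 1/316410

Greedy algorithm:
11/159: ceiling(159/11) = 15, use 1/15
2/795: ceiling(795/2) = 398, use 1/398
1/316410: ceiling(316410/1) = 316410, use 1/316410
Result: 11/159 = 1/15 + 1/398 + 1/316410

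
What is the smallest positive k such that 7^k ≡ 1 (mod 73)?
24

73 is prime, so ord(7) divides φ(73) = 72.
Divisors of 72: 1, 2, 3, 4, 6, 8, 9, 12, 18, 24, 36, 72.
Repeated squaring: 7^1 ≡ 7, 7^2 ≡ 49, 7^4 ≡ 65, 7^8 ≡ 64, 7^16 ≡ 8, 7^32 ≡ 64, 7^64 ≡ 8 (mod 73).
Test 7^d mod 73 for each divisor d in increasing order:
7^1 ≡ 7
7^2 ≡ 49
7^3 = 7^2·7^1 ≡ 51
7^4 ≡ 65
7^6 = 7^4·7^2 ≡ 46
7^8 ≡ 64
7^9 = 7^8·7^1 ≡ 10
7^12 = 7^8·7^4 ≡ 72
7^18 = 7^16·7^2 ≡ 27
7^24 = 7^16·7^8 ≡ 1  ← first divisor giving 1
The order is 24.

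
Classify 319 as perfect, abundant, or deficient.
deficient

Proper divisors of 319: sum = 1 + 11 + 29 = 41
Since 41 < 319, 319 is deficient.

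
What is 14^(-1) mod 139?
10

gcd(14, 139) = 1, so the inverse exists.
Extended Euclidean algorithm on (139, 14):
139 = 9 × 14 + 13  ⟹  13 = (1)·139 + (-9)·14
14 = 1 × 13 + 1  ⟹  1 = (-1)·139 + (10)·14
So (10)·14 ≡ 1 (mod 139), i.e. 14^(-1) ≡ 10 (mod 139).
Check: 14 × 10 = 140 ≡ 1 (mod 139)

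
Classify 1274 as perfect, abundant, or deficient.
deficient

Proper divisors of 1274: sum = 1 + 2 + 7 + 13 + 14 + 26 + 49 + 91 + 98 + 182 + 637 = 1120
Since 1120 < 1274, 1274 is deficient.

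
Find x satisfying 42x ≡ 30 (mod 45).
x ≡ 5 (mod 15)

gcd(42, 45) = 3, which divides 30, so solutions exist.
Divide through by 3: 14x ≡ 10 (mod 15).
Find 14^(-1) mod 15 by the extended Euclidean algorithm:
15 = 1 × 14 + 1  ⟹  1 = (1)·15 + (-1)·14
So (-1)·14 ≡ 1 (mod 15), i.e. 14^(-1) ≡ -1 ≡ 14 (mod 15).
x ≡ 14 × 10 = 140 ≡ 5 (mod 15).
Check: 42 × 5 = 210 ≡ 30 (mod 45).
x ≡ 5 (mod 15), giving 3 solutions mod 45.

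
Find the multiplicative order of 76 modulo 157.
78

157 is prime, so ord(76) divides φ(157) = 156.
Divisors of 156: 1, 2, 3, 4, 6, 12, 13, 26, 39, 52, 78, 156.
Repeated squaring: 76^1 ≡ 76, 76^2 ≡ 124, 76^4 ≡ 147, 76^8 ≡ 100, 76^16 ≡ 109, 76^32 ≡ 106, 76^64 ≡ 89, 76^128 ≡ 71 (mod 157).
Test 76^d mod 157 for each divisor d in increasing order:
76^1 ≡ 76
76^2 ≡ 124
76^3 = 76^2·76^1 ≡ 4
76^4 ≡ 147
76^6 = 76^4·76^2 ≡ 16
76^12 = 76^8·76^4 ≡ 99
76^13 = 76^8·76^4·76^1 ≡ 145
76^26 = 76^16·76^8·76^2 ≡ 144
76^39 = 76^32·76^4·76^2·76^1 ≡ 156
76^52 = 76^32·76^16·76^4 ≡ 12
76^78 = 76^64·76^8·76^4·76^2 ≡ 1  ← first divisor giving 1
The order is 78.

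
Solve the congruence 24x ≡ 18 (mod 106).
x ≡ 14 (mod 53)

gcd(24, 106) = 2, which divides 18, so solutions exist.
Divide through by 2: 12x ≡ 9 (mod 53).
Find 12^(-1) mod 53 by the extended Euclidean algorithm:
53 = 4 × 12 + 5  ⟹  5 = (1)·53 + (-4)·12
12 = 2 × 5 + 2  ⟹  2 = (-2)·53 + (9)·12
5 = 2 × 2 + 1  ⟹  1 = (5)·53 + (-22)·12
So (-22)·12 ≡ 1 (mod 53), i.e. 12^(-1) ≡ -22 ≡ 31 (mod 53).
x ≡ 31 × 9 = 279 ≡ 14 (mod 53).
Check: 24 × 14 = 336 ≡ 18 (mod 106).
x ≡ 14 (mod 53), giving 2 solutions mod 106.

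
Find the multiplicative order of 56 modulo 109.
108

109 is prime, so ord(56) divides φ(109) = 108.
Divisors of 108: 1, 2, 3, 4, 6, 9, 12, 18, 27, 36, 54, 108.
Repeated squaring: 56^1 ≡ 56, 56^2 ≡ 84, 56^4 ≡ 80, 56^8 ≡ 78, 56^16 ≡ 89, 56^32 ≡ 73, 56^64 ≡ 97 (mod 109).
Test 56^d mod 109 for each divisor d in increasing order:
56^1 ≡ 56
56^2 ≡ 84
56^3 = 56^2·56^1 ≡ 17
56^4 ≡ 80
56^6 = 56^4·56^2 ≡ 71
56^9 = 56^8·56^1 ≡ 8
56^12 = 56^8·56^4 ≡ 27
56^18 = 56^16·56^2 ≡ 64
56^27 = 56^16·56^8·56^2·56^1 ≡ 76
56^36 = 56^32·56^4 ≡ 63
56^54 = 56^32·56^16·56^4·56^2 ≡ 108
56^108 = 56^64·56^32·56^8·56^4 ≡ 1  ← first divisor giving 1
The order is 108.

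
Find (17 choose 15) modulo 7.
3

Using Lucas' theorem:
Write n=17 and k=15 in base 7:
n in base 7: [2, 3]
k in base 7: [2, 1]
C(17,15) mod 7 = ∏ C(n_i, k_i) mod 7
Digit binomials (mod 7): C(2,2) = 1; C(3,1) = 3
Product: 1 × 3 = 3 ≡ 3 (mod 7)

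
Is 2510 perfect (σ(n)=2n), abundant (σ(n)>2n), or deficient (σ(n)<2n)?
deficient

Proper divisors of 2510: sum = 1 + 2 + 5 + 10 + 251 + 502 + 1255 = 2026
Since 2026 < 2510, 2510 is deficient.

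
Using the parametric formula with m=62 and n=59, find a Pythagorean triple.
(363, 7316, 7325)

Euclid's formula: a = m² - n², b = 2mn, c = m² + n²
m = 62, n = 59
a = 62² - 59² = 3844 - 3481 = 363
b = 2 × 62 × 59 = 7316
c = 62² + 59² = 3844 + 3481 = 7325
Verification: 363² + 7316² = 131769 + 53523856 = 53655625 = 7325² ✓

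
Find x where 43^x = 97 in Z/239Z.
213

Baby-step giant-step with step n = ⌈√239⌉ = 16.
Baby steps 43^j mod 239 (j:value) for j=0..15: 0:1, 1:43, 2:176, 3:159, 4:145, 5:21, 6:186, 7:111, 8:232, 9:177, 10:202, 11:82, 12:180, 13:92, 14:132, 15:179.
Giant-step multiplier: 43^(-16) ≡ 43^(238-16) = 43^222 ≡ 200 (mod 239).
Giant steps γ_i = 97·200^i mod 239: γ_0=97, γ_1=41, γ_2=74, γ_3=221, γ_4=224, γ_5=107, γ_6=129, γ_7=227, γ_8=229, γ_9=151, γ_10=86, γ_11=231, γ_12=73, γ_13=21 (in table at j=5).
x = i·n + j = 13·16 + 5 = 213.
Check: 43^213 ≡ 97 (mod 239).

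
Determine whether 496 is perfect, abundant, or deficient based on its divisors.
perfect

Proper divisors of 496: sum = 1 + 2 + 4 + 8 + 16 + 31 + 62 + 124 + 248 = 496
Since 496 = 496, 496 is perfect.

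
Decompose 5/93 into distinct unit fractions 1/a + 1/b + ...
1/19 + 1/884 + 1/1562028

Greedy algorithm:
5/93: ceiling(93/5) = 19, use 1/19
2/1767: ceiling(1767/2) = 884, use 1/884
1/1562028: ceiling(1562028/1) = 1562028, use 1/1562028
Result: 5/93 = 1/19 + 1/884 + 1/1562028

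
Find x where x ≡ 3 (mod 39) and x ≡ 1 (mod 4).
81

Using Chinese Remainder Theorem:
M = 39 × 4 = 156
M1 = 4, M2 = 39
y1 = 4^(-1) mod 39 = 10
y2 = 39^(-1) mod 4 = 3
x = (3×4×10 + 1×39×3) mod 156 = 81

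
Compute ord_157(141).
26

157 is prime, so ord(141) divides φ(157) = 156.
Divisors of 156: 1, 2, 3, 4, 6, 12, 13, 26, 39, 52, 78, 156.
Repeated squaring: 141^1 ≡ 141, 141^2 ≡ 99, 141^4 ≡ 67, 141^8 ≡ 93, 141^16 ≡ 14, 141^32 ≡ 39, 141^64 ≡ 108, 141^128 ≡ 46 (mod 157).
Test 141^d mod 157 for each divisor d in increasing order:
141^1 ≡ 141
141^2 ≡ 99
141^3 = 141^2·141^1 ≡ 143
141^4 ≡ 67
141^6 = 141^4·141^2 ≡ 39
141^12 = 141^8·141^4 ≡ 108
141^13 = 141^8·141^4·141^1 ≡ 156
141^26 = 141^16·141^8·141^2 ≡ 1  ← first divisor giving 1
The order is 26.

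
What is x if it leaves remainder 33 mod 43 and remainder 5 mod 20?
205

Using Chinese Remainder Theorem:
M = 43 × 20 = 860
M1 = 20, M2 = 43
y1 = 20^(-1) mod 43 = 28
y2 = 43^(-1) mod 20 = 7
x = (33×20×28 + 5×43×7) mod 860 = 205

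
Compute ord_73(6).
36

73 is prime, so ord(6) divides φ(73) = 72.
Divisors of 72: 1, 2, 3, 4, 6, 8, 9, 12, 18, 24, 36, 72.
Repeated squaring: 6^1 ≡ 6, 6^2 ≡ 36, 6^4 ≡ 55, 6^8 ≡ 32, 6^16 ≡ 2, 6^32 ≡ 4, 6^64 ≡ 16 (mod 73).
Test 6^d mod 73 for each divisor d in increasing order:
6^1 ≡ 6
6^2 ≡ 36
6^3 = 6^2·6^1 ≡ 70
6^4 ≡ 55
6^6 = 6^4·6^2 ≡ 9
6^8 ≡ 32
6^9 = 6^8·6^1 ≡ 46
6^12 = 6^8·6^4 ≡ 8
6^18 = 6^16·6^2 ≡ 72
6^24 = 6^16·6^8 ≡ 64
6^36 = 6^32·6^4 ≡ 1  ← first divisor giving 1
The order is 36.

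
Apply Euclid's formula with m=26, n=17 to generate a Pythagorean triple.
(387, 884, 965)

Euclid's formula: a = m² - n², b = 2mn, c = m² + n²
m = 26, n = 17
a = 26² - 17² = 676 - 289 = 387
b = 2 × 26 × 17 = 884
c = 26² + 17² = 676 + 289 = 965
Verification: 387² + 884² = 149769 + 781456 = 931225 = 965² ✓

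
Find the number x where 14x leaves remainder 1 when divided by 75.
59

gcd(14, 75) = 1, so the inverse exists.
Extended Euclidean algorithm on (75, 14):
75 = 5 × 14 + 5  ⟹  5 = (1)·75 + (-5)·14
14 = 2 × 5 + 4  ⟹  4 = (-2)·75 + (11)·14
5 = 1 × 4 + 1  ⟹  1 = (3)·75 + (-16)·14
So (-16)·14 ≡ 1 (mod 75), i.e. 14^(-1) ≡ -16 ≡ 59 (mod 75).
Check: 14 × 59 = 826 ≡ 1 (mod 75)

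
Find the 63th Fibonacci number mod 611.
377

Matrix identity: Q^n = [[F_(n+1), F_n], [F_n, F_(n-1)]] with Q = [[1,1],[1,0]].
n = 63 = 111111₂. Square-and-multiply, entries mod 611:
Q^1 = [[1,1],[1,0]]
Q^3 = (Q^1)²·Q = [[3,2],[2,1]]
Q^7 = (Q^3)²·Q = [[21,13],[13,8]]
Q^15 = (Q^7)²·Q = [[376,610],[610,377]]
Q^31 = (Q^15)²·Q = [[94,236],[236,469]]
Q^63 = (Q^31)²·Q = [[47,377],[377,281]]
F_63 mod 611 = Q^63[0][1] = 377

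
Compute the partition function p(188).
1398341745571

p(n) counts ways to write n as a sum of positive integers (order ignored).
Euler's pentagonal recurrence: p(k) = p(k-1) + p(k-2) - p(k-5) - p(k-7) + p(k-12) + p(k-15) - ... (offsets j(3j∓1)/2, signs ++--, p(0)=1, p(<0)=0).
DP table for k = 0..187: p(0)=1, p(1)=1, p(2)=2, p(3)=3, p(4)=5, p(5)=7, p(6)=11, p(7)=15, p(8)=22, p(9)=30, p(10)=42, p(11)=56, p(12)=77, p(13)=101, p(14)=135, p(15)=176, p(16)=231, p(17)=297, p(18)=385, p(19)=490, p(20)=627, p(21)=792, p(22)=1002, p(23)=1255, p(24)=1575, p(25)=1958, p(26)=2436, p(27)=3010, p(28)=3718, p(29)=4565, p(30)=5604, p(31)=6842, p(32)=8349, p(33)=10143, p(34)=12310, p(35)=14883, p(36)=17977, p(37)=21637, p(38)=26015, p(39)=31185, p(40)=37338, p(41)=44583, p(42)=53174, p(43)=63261, p(44)=75175, p(45)=89134, p(46)=105558, p(47)=124754, p(48)=147273, p(49)=173525, p(50)=204226, p(51)=239943, p(52)=281589, p(53)=329931, p(54)=386155, p(55)=451276, p(56)=526823, p(57)=614154, p(58)=715220, p(59)=831820, p(60)=966467, p(61)=1121505, p(62)=1300156, p(63)=1505499, p(64)=1741630, p(65)=2012558, p(66)=2323520, p(67)=2679689, p(68)=3087735, p(69)=3554345, p(70)=4087968, p(71)=4697205, p(72)=5392783, p(73)=6185689, p(74)=7089500, p(75)=8118264, p(76)=9289091, p(77)=10619863, p(78)=12132164, p(79)=13848650, p(80)=15796476, p(81)=18004327, p(82)=20506255, p(83)=23338469, p(84)=26543660, p(85)=30167357, p(86)=34262962, p(87)=38887673, p(88)=44108109, p(89)=49995925, p(90)=56634173, p(91)=64112359, p(92)=72533807, p(93)=82010177, p(94)=92669720, p(95)=104651419, p(96)=118114304, p(97)=133230930, p(98)=150198136, p(99)=169229875, p(100)=190569292, p(101)=214481126, p(102)=241265379, p(103)=271248950, p(104)=304801365, p(105)=342325709, p(106)=384276336, p(107)=431149389, p(108)=483502844, p(109)=541946240, p(110)=607163746, p(111)=679903203, p(112)=761002156, p(113)=851376628, p(114)=952050665, p(115)=1064144451, p(116)=1188908248, p(117)=1327710076, p(118)=1482074143, p(119)=1653668665, p(120)=1844349560, p(121)=2056148051, p(122)=2291320912, p(123)=2552338241, p(124)=2841940500, p(125)=3163127352, p(126)=3519222692, p(127)=3913864295, p(128)=4351078600, p(129)=4835271870, p(130)=5371315400, p(131)=5964539504, p(132)=6620830889, p(133)=7346629512, p(134)=8149040695, p(135)=9035836076, p(136)=10015581680, p(137)=11097645016, p(138)=12292341831, p(139)=13610949895, p(140)=15065878135, p(141)=16670689208, p(142)=18440293320, p(143)=20390982757, p(144)=22540654445, p(145)=24908858009, p(146)=27517052599, p(147)=30388671978, p(148)=33549419497, p(149)=37027355200, p(150)=40853235313, p(151)=45060624582, p(152)=49686288421, p(153)=54770336324, p(154)=60356673280, p(155)=66493182097, p(156)=73232243759, p(157)=80630964769, p(158)=88751778802, p(159)=97662728555, p(160)=107438159466, p(161)=118159068427, p(162)=129913904637, p(163)=142798995930, p(164)=156919475295, p(165)=172389800255, p(166)=189334822579, p(167)=207890420102, p(168)=228204732751, p(169)=250438925115, p(170)=274768617130, p(171)=301384802048, p(172)=330495499613, p(173)=362326859895, p(174)=397125074750, p(175)=435157697830, p(176)=476715857290, p(177)=522115831195, p(178)=571701605655, p(179)=625846753120, p(180)=684957390936, p(181)=749474411781, p(182)=819876908323, p(183)=896684817527, p(184)=980462880430, p(185)=1071823774337, p(186)=1171432692373, p(187)=1280011042268.
Final step: p(188) = p(187) + p(186) - p(183) - p(181) + p(176) + p(173) - p(166) - p(162) + p(153) + p(148) - p(137) - p(131) + p(118) + p(111) - p(96) - p(88) + p(71) + p(62) - p(43) - p(33) + p(12) + p(1)
= 1280011042268 + 1171432692373 - 896684817527 - 749474411781 + 476715857290 + 362326859895 - 189334822579 - 129913904637 + 54770336324 + 33549419497 - 11097645016 - 5964539504 + 1482074143 + 679903203 - 118114304 - 44108109 + 4697205 + 1300156 - 63261 - 10143 + 77 + 1
= 1398341745571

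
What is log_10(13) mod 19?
13

Baby-step giant-step with step n = ⌈√19⌉ = 5.
Baby steps 10^j mod 19 (j:value) for j=0..4: 0:1, 1:10, 2:5, 3:12, 4:6.
Giant-step multiplier: 10^(-5) ≡ 10^(18-5) = 10^13 ≡ 13 (mod 19).
Giant steps γ_i = 13·13^i mod 19: γ_0=13, γ_1=17, γ_2=12 (in table at j=3).
x = i·n + j = 2·5 + 3 = 13.
Check: 10^13 ≡ 13 (mod 19).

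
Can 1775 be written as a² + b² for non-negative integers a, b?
Not possible

Factorization: 1775 = 5^2 × 71
By Fermat: n is sum of two squares iff every prime p ≡ 3 (mod 4) appears to even power.
Prime(s) ≡ 3 (mod 4) with odd exponent: [(71, 1)]
Therefore 1775 cannot be expressed as a² + b².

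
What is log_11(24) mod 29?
16

Baby-step giant-step with step n = ⌈√29⌉ = 6.
Baby steps 11^j mod 29 (j:value) for j=0..5: 0:1, 1:11, 2:5, 3:26, 4:25, 5:14.
Giant-step multiplier: 11^(-6) ≡ 11^(28-6) = 11^22 ≡ 13 (mod 29).
Giant steps γ_i = 24·13^i mod 29: γ_0=24, γ_1=22, γ_2=25 (in table at j=4).
x = i·n + j = 2·6 + 4 = 16.
Check: 11^16 ≡ 24 (mod 29).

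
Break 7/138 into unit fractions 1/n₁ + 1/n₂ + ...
1/20 + 1/1380

Greedy algorithm:
7/138: ceiling(138/7) = 20, use 1/20
1/1380: ceiling(1380/1) = 1380, use 1/1380
Result: 7/138 = 1/20 + 1/1380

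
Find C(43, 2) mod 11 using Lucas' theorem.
1

Using Lucas' theorem:
Write n=43 and k=2 in base 11:
n in base 11: [3, 10]
k in base 11: [0, 2]
C(43,2) mod 11 = ∏ C(n_i, k_i) mod 11
Digit binomials (mod 11): C(3,0) = 1; C(10,2) = 45 ≡ 1
Product: 1 × 1 = 1 ≡ 1 (mod 11)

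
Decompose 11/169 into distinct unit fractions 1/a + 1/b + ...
1/16 + 1/387 + 1/209290 + 1/109505550960

Greedy algorithm:
11/169: ceiling(169/11) = 16, use 1/16
7/2704: ceiling(2704/7) = 387, use 1/387
5/1046448: ceiling(1046448/5) = 209290, use 1/209290
1/109505550960: ceiling(109505550960/1) = 109505550960, use 1/109505550960
Result: 11/169 = 1/16 + 1/387 + 1/209290 + 1/109505550960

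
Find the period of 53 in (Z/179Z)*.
178

179 is prime, so ord(53) divides φ(179) = 178.
Divisors of 178: 1, 2, 89, 178.
Repeated squaring: 53^1 ≡ 53, 53^2 ≡ 124, 53^4 ≡ 161, 53^8 ≡ 145, 53^16 ≡ 82, 53^32 ≡ 101, 53^64 ≡ 177, 53^128 ≡ 4 (mod 179).
Test 53^d mod 179 for each divisor d in increasing order:
53^1 ≡ 53
53^2 ≡ 124
53^89 = 53^64·53^16·53^8·53^1 ≡ 178
53^178 = 53^128·53^32·53^16·53^2 ≡ 1  ← first divisor giving 1
The order is 178.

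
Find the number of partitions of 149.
37027355200

p(n) counts ways to write n as a sum of positive integers (order ignored).
Euler's pentagonal recurrence: p(k) = p(k-1) + p(k-2) - p(k-5) - p(k-7) + p(k-12) + p(k-15) - ... (offsets j(3j∓1)/2, signs ++--, p(0)=1, p(<0)=0).
DP table for k = 0..148: p(0)=1, p(1)=1, p(2)=2, p(3)=3, p(4)=5, p(5)=7, p(6)=11, p(7)=15, p(8)=22, p(9)=30, p(10)=42, p(11)=56, p(12)=77, p(13)=101, p(14)=135, p(15)=176, p(16)=231, p(17)=297, p(18)=385, p(19)=490, p(20)=627, p(21)=792, p(22)=1002, p(23)=1255, p(24)=1575, p(25)=1958, p(26)=2436, p(27)=3010, p(28)=3718, p(29)=4565, p(30)=5604, p(31)=6842, p(32)=8349, p(33)=10143, p(34)=12310, p(35)=14883, p(36)=17977, p(37)=21637, p(38)=26015, p(39)=31185, p(40)=37338, p(41)=44583, p(42)=53174, p(43)=63261, p(44)=75175, p(45)=89134, p(46)=105558, p(47)=124754, p(48)=147273, p(49)=173525, p(50)=204226, p(51)=239943, p(52)=281589, p(53)=329931, p(54)=386155, p(55)=451276, p(56)=526823, p(57)=614154, p(58)=715220, p(59)=831820, p(60)=966467, p(61)=1121505, p(62)=1300156, p(63)=1505499, p(64)=1741630, p(65)=2012558, p(66)=2323520, p(67)=2679689, p(68)=3087735, p(69)=3554345, p(70)=4087968, p(71)=4697205, p(72)=5392783, p(73)=6185689, p(74)=7089500, p(75)=8118264, p(76)=9289091, p(77)=10619863, p(78)=12132164, p(79)=13848650, p(80)=15796476, p(81)=18004327, p(82)=20506255, p(83)=23338469, p(84)=26543660, p(85)=30167357, p(86)=34262962, p(87)=38887673, p(88)=44108109, p(89)=49995925, p(90)=56634173, p(91)=64112359, p(92)=72533807, p(93)=82010177, p(94)=92669720, p(95)=104651419, p(96)=118114304, p(97)=133230930, p(98)=150198136, p(99)=169229875, p(100)=190569292, p(101)=214481126, p(102)=241265379, p(103)=271248950, p(104)=304801365, p(105)=342325709, p(106)=384276336, p(107)=431149389, p(108)=483502844, p(109)=541946240, p(110)=607163746, p(111)=679903203, p(112)=761002156, p(113)=851376628, p(114)=952050665, p(115)=1064144451, p(116)=1188908248, p(117)=1327710076, p(118)=1482074143, p(119)=1653668665, p(120)=1844349560, p(121)=2056148051, p(122)=2291320912, p(123)=2552338241, p(124)=2841940500, p(125)=3163127352, p(126)=3519222692, p(127)=3913864295, p(128)=4351078600, p(129)=4835271870, p(130)=5371315400, p(131)=5964539504, p(132)=6620830889, p(133)=7346629512, p(134)=8149040695, p(135)=9035836076, p(136)=10015581680, p(137)=11097645016, p(138)=12292341831, p(139)=13610949895, p(140)=15065878135, p(141)=16670689208, p(142)=18440293320, p(143)=20390982757, p(144)=22540654445, p(145)=24908858009, p(146)=27517052599, p(147)=30388671978, p(148)=33549419497.
Final step: p(149) = p(148) + p(147) - p(144) - p(142) + p(137) + p(134) - p(127) - p(123) + p(114) + p(109) - p(98) - p(92) + p(79) + p(72) - p(57) - p(49) + p(32) + p(23) - p(4)
= 33549419497 + 30388671978 - 22540654445 - 18440293320 + 11097645016 + 8149040695 - 3913864295 - 2552338241 + 952050665 + 541946240 - 150198136 - 72533807 + 13848650 + 5392783 - 614154 - 173525 + 8349 + 1255 - 5
= 37027355200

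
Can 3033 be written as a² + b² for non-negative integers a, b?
27² + 48² (a=27, b=48)

Factorization: 3033 = 3^2 × 337
By Fermat: n is sum of two squares iff every prime p ≡ 3 (mod 4) appears to even power.
All primes ≡ 3 (mod 4) appear to even power.
Search a = 0, 1, 2, … for 3033 - a² a perfect square: first hit at a = 27: 3033 - 729 = 2304 = 48².
3033 = 27² + 48² = 729 + 2304 ✓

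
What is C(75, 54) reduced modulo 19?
3

Using Lucas' theorem:
Write n=75 and k=54 in base 19:
n in base 19: [3, 18]
k in base 19: [2, 16]
C(75,54) mod 19 = ∏ C(n_i, k_i) mod 19
Digit binomials (mod 19): C(3,2) = 3; C(18,16) = 153 ≡ 1
Product: 3 × 1 = 3 ≡ 3 (mod 19)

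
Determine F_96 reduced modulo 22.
8

Matrix identity: Q^n = [[F_(n+1), F_n], [F_n, F_(n-1)]] with Q = [[1,1],[1,0]].
n = 96 = 1100000₂. Square-and-multiply, entries mod 22:
Q^1 = [[1,1],[1,0]]
Q^3 = (Q^1)²·Q = [[3,2],[2,1]]
Q^6 = (Q^3)² = [[13,8],[8,5]]
Q^12 = (Q^6)² = [[13,12],[12,1]]
Q^24 = (Q^12)² = [[5,14],[14,13]]
Q^48 = (Q^24)² = [[1,10],[10,13]]
Q^96 = (Q^48)² = [[13,8],[8,5]]
F_96 mod 22 = Q^96[0][1] = 8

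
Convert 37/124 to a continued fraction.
[0; 3, 2, 1, 5, 2]

Euclidean algorithm steps:
37 = 0 × 124 + 37
124 = 3 × 37 + 13
37 = 2 × 13 + 11
13 = 1 × 11 + 2
11 = 5 × 2 + 1
2 = 2 × 1 + 0
Continued fraction: [0; 3, 2, 1, 5, 2]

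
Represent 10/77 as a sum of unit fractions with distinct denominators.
1/8 + 1/206 + 1/63448

Greedy algorithm:
10/77: ceiling(77/10) = 8, use 1/8
3/616: ceiling(616/3) = 206, use 1/206
1/63448: ceiling(63448/1) = 63448, use 1/63448
Result: 10/77 = 1/8 + 1/206 + 1/63448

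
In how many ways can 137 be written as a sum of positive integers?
11097645016

p(n) counts ways to write n as a sum of positive integers (order ignored).
Euler's pentagonal recurrence: p(k) = p(k-1) + p(k-2) - p(k-5) - p(k-7) + p(k-12) + p(k-15) - ... (offsets j(3j∓1)/2, signs ++--, p(0)=1, p(<0)=0).
DP table for k = 0..136: p(0)=1, p(1)=1, p(2)=2, p(3)=3, p(4)=5, p(5)=7, p(6)=11, p(7)=15, p(8)=22, p(9)=30, p(10)=42, p(11)=56, p(12)=77, p(13)=101, p(14)=135, p(15)=176, p(16)=231, p(17)=297, p(18)=385, p(19)=490, p(20)=627, p(21)=792, p(22)=1002, p(23)=1255, p(24)=1575, p(25)=1958, p(26)=2436, p(27)=3010, p(28)=3718, p(29)=4565, p(30)=5604, p(31)=6842, p(32)=8349, p(33)=10143, p(34)=12310, p(35)=14883, p(36)=17977, p(37)=21637, p(38)=26015, p(39)=31185, p(40)=37338, p(41)=44583, p(42)=53174, p(43)=63261, p(44)=75175, p(45)=89134, p(46)=105558, p(47)=124754, p(48)=147273, p(49)=173525, p(50)=204226, p(51)=239943, p(52)=281589, p(53)=329931, p(54)=386155, p(55)=451276, p(56)=526823, p(57)=614154, p(58)=715220, p(59)=831820, p(60)=966467, p(61)=1121505, p(62)=1300156, p(63)=1505499, p(64)=1741630, p(65)=2012558, p(66)=2323520, p(67)=2679689, p(68)=3087735, p(69)=3554345, p(70)=4087968, p(71)=4697205, p(72)=5392783, p(73)=6185689, p(74)=7089500, p(75)=8118264, p(76)=9289091, p(77)=10619863, p(78)=12132164, p(79)=13848650, p(80)=15796476, p(81)=18004327, p(82)=20506255, p(83)=23338469, p(84)=26543660, p(85)=30167357, p(86)=34262962, p(87)=38887673, p(88)=44108109, p(89)=49995925, p(90)=56634173, p(91)=64112359, p(92)=72533807, p(93)=82010177, p(94)=92669720, p(95)=104651419, p(96)=118114304, p(97)=133230930, p(98)=150198136, p(99)=169229875, p(100)=190569292, p(101)=214481126, p(102)=241265379, p(103)=271248950, p(104)=304801365, p(105)=342325709, p(106)=384276336, p(107)=431149389, p(108)=483502844, p(109)=541946240, p(110)=607163746, p(111)=679903203, p(112)=761002156, p(113)=851376628, p(114)=952050665, p(115)=1064144451, p(116)=1188908248, p(117)=1327710076, p(118)=1482074143, p(119)=1653668665, p(120)=1844349560, p(121)=2056148051, p(122)=2291320912, p(123)=2552338241, p(124)=2841940500, p(125)=3163127352, p(126)=3519222692, p(127)=3913864295, p(128)=4351078600, p(129)=4835271870, p(130)=5371315400, p(131)=5964539504, p(132)=6620830889, p(133)=7346629512, p(134)=8149040695, p(135)=9035836076, p(136)=10015581680.
Final step: p(137) = p(136) + p(135) - p(132) - p(130) + p(125) + p(122) - p(115) - p(111) + p(102) + p(97) - p(86) - p(80) + p(67) + p(60) - p(45) - p(37) + p(20) + p(11)
= 10015581680 + 9035836076 - 6620830889 - 5371315400 + 3163127352 + 2291320912 - 1064144451 - 679903203 + 241265379 + 133230930 - 34262962 - 15796476 + 2679689 + 966467 - 89134 - 21637 + 627 + 56
= 11097645016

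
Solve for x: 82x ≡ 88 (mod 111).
x ≡ 85 (mod 111)

gcd(82, 111) = 1, which divides 88, so solutions exist.
Find 82^(-1) mod 111 by the extended Euclidean algorithm:
111 = 1 × 82 + 29  ⟹  29 = (1)·111 + (-1)·82
82 = 2 × 29 + 24  ⟹  24 = (-2)·111 + (3)·82
29 = 1 × 24 + 5  ⟹  5 = (3)·111 + (-4)·82
24 = 4 × 5 + 4  ⟹  4 = (-14)·111 + (19)·82
5 = 1 × 4 + 1  ⟹  1 = (17)·111 + (-23)·82
So (-23)·82 ≡ 1 (mod 111), i.e. 82^(-1) ≡ -23 ≡ 88 (mod 111).
x ≡ 88 × 88 = 7744 ≡ 85 (mod 111).
Check: 82 × 85 = 6970 ≡ 88 (mod 111).
Unique solution: x ≡ 85 (mod 111)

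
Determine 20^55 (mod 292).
44

Repeated squaring. Binary of 55 = 110111.
20^1 ≡ 20 (mod 292); 20^2 ≡ 108 (mod 292); 20^4 ≡ 276 (mod 292); 20^8 ≡ 256 (mod 292); 20^16 ≡ 128 (mod 292); 20^32 ≡ 32 (mod 292)
20^55 = 20^1 × 20^2 × 20^4 × 20^16 × 20^32 ≡ 44 (mod 292)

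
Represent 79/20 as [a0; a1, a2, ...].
[3; 1, 19]

Euclidean algorithm steps:
79 = 3 × 20 + 19
20 = 1 × 19 + 1
19 = 19 × 1 + 0
Continued fraction: [3; 1, 19]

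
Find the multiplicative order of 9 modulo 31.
15

31 is prime, so ord(9) divides φ(31) = 30.
Divisors of 30: 1, 2, 3, 5, 6, 10, 15, 30.
Repeated squaring: 9^1 ≡ 9, 9^2 ≡ 19, 9^4 ≡ 20, 9^8 ≡ 28, 9^16 ≡ 9 (mod 31).
Test 9^d mod 31 for each divisor d in increasing order:
9^1 ≡ 9
9^2 ≡ 19
9^3 = 9^2·9^1 ≡ 16
9^5 = 9^4·9^1 ≡ 25
9^6 = 9^4·9^2 ≡ 8
9^10 = 9^8·9^2 ≡ 5
9^15 = 9^8·9^4·9^2·9^1 ≡ 1  ← first divisor giving 1
The order is 15.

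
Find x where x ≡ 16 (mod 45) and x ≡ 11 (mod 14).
151

Using Chinese Remainder Theorem:
M = 45 × 14 = 630
M1 = 14, M2 = 45
y1 = 14^(-1) mod 45 = 29
y2 = 45^(-1) mod 14 = 5
x = (16×14×29 + 11×45×5) mod 630 = 151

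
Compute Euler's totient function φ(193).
192

193 = 193
φ(n) = n × ∏(1 - 1/p) for each prime p dividing n
φ(193) = 193 × (1 - 1/193) = 192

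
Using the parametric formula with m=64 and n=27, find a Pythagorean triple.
(3367, 3456, 4825)

Euclid's formula: a = m² - n², b = 2mn, c = m² + n²
m = 64, n = 27
a = 64² - 27² = 4096 - 729 = 3367
b = 2 × 64 × 27 = 3456
c = 64² + 27² = 4096 + 729 = 4825
Verification: 3367² + 3456² = 11336689 + 11943936 = 23280625 = 4825² ✓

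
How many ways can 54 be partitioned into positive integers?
386155

p(n) counts ways to write n as a sum of positive integers (order ignored).
Euler's pentagonal recurrence: p(k) = p(k-1) + p(k-2) - p(k-5) - p(k-7) + p(k-12) + p(k-15) - ... (offsets j(3j∓1)/2, signs ++--, p(0)=1, p(<0)=0).
DP table for k = 0..53: p(0)=1, p(1)=1, p(2)=2, p(3)=3, p(4)=5, p(5)=7, p(6)=11, p(7)=15, p(8)=22, p(9)=30, p(10)=42, p(11)=56, p(12)=77, p(13)=101, p(14)=135, p(15)=176, p(16)=231, p(17)=297, p(18)=385, p(19)=490, p(20)=627, p(21)=792, p(22)=1002, p(23)=1255, p(24)=1575, p(25)=1958, p(26)=2436, p(27)=3010, p(28)=3718, p(29)=4565, p(30)=5604, p(31)=6842, p(32)=8349, p(33)=10143, p(34)=12310, p(35)=14883, p(36)=17977, p(37)=21637, p(38)=26015, p(39)=31185, p(40)=37338, p(41)=44583, p(42)=53174, p(43)=63261, p(44)=75175, p(45)=89134, p(46)=105558, p(47)=124754, p(48)=147273, p(49)=173525, p(50)=204226, p(51)=239943, p(52)=281589, p(53)=329931.
Final step: p(54) = p(53) + p(52) - p(49) - p(47) + p(42) + p(39) - p(32) - p(28) + p(19) + p(14) - p(3)
= 329931 + 281589 - 173525 - 124754 + 53174 + 31185 - 8349 - 3718 + 490 + 135 - 3
= 386155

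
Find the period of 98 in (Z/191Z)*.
95

191 is prime, so ord(98) divides φ(191) = 190.
Divisors of 190: 1, 2, 5, 10, 19, 38, 95, 190.
Repeated squaring: 98^1 ≡ 98, 98^2 ≡ 54, 98^4 ≡ 51, 98^8 ≡ 118, 98^16 ≡ 172, 98^32 ≡ 170, 98^64 ≡ 59, 98^128 ≡ 43 (mod 191).
Test 98^d mod 191 for each divisor d in increasing order:
98^1 ≡ 98
98^2 ≡ 54
98^5 = 98^4·98^1 ≡ 32
98^10 = 98^8·98^2 ≡ 69
98^19 = 98^16·98^2·98^1 ≡ 109
98^38 = 98^32·98^4·98^2 ≡ 39
98^95 = 98^64·98^16·98^8·98^4·98^2·98^1 ≡ 1  ← first divisor giving 1
The order is 95.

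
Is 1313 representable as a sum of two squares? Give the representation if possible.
17² + 32² (a=17, b=32)

Factorization: 1313 = 13 × 101
By Fermat: n is sum of two squares iff every prime p ≡ 3 (mod 4) appears to even power.
All primes ≡ 3 (mod 4) appear to even power.
Search a = 0, 1, 2, … for 1313 - a² a perfect square: first hit at a = 17: 1313 - 289 = 1024 = 32².
1313 = 17² + 32² = 289 + 1024 ✓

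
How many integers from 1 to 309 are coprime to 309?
204

309 = 3 × 103
φ(n) = n × ∏(1 - 1/p) for each prime p dividing n
φ(309) = 309 × (1 - 1/3) × (1 - 1/103) = 204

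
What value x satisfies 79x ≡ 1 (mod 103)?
30

gcd(79, 103) = 1, so the inverse exists.
Extended Euclidean algorithm on (103, 79):
103 = 1 × 79 + 24  ⟹  24 = (1)·103 + (-1)·79
79 = 3 × 24 + 7  ⟹  7 = (-3)·103 + (4)·79
24 = 3 × 7 + 3  ⟹  3 = (10)·103 + (-13)·79
7 = 2 × 3 + 1  ⟹  1 = (-23)·103 + (30)·79
So (30)·79 ≡ 1 (mod 103), i.e. 79^(-1) ≡ 30 (mod 103).
Check: 79 × 30 = 2370 ≡ 1 (mod 103)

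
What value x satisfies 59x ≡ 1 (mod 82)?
57

gcd(59, 82) = 1, so the inverse exists.
Extended Euclidean algorithm on (82, 59):
82 = 1 × 59 + 23  ⟹  23 = (1)·82 + (-1)·59
59 = 2 × 23 + 13  ⟹  13 = (-2)·82 + (3)·59
23 = 1 × 13 + 10  ⟹  10 = (3)·82 + (-4)·59
13 = 1 × 10 + 3  ⟹  3 = (-5)·82 + (7)·59
10 = 3 × 3 + 1  ⟹  1 = (18)·82 + (-25)·59
So (-25)·59 ≡ 1 (mod 82), i.e. 59^(-1) ≡ -25 ≡ 57 (mod 82).
Check: 59 × 57 = 3363 ≡ 1 (mod 82)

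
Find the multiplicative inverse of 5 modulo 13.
8

gcd(5, 13) = 1, so the inverse exists.
Extended Euclidean algorithm on (13, 5):
13 = 2 × 5 + 3  ⟹  3 = (1)·13 + (-2)·5
5 = 1 × 3 + 2  ⟹  2 = (-1)·13 + (3)·5
3 = 1 × 2 + 1  ⟹  1 = (2)·13 + (-5)·5
So (-5)·5 ≡ 1 (mod 13), i.e. 5^(-1) ≡ -5 ≡ 8 (mod 13).
Check: 5 × 8 = 40 ≡ 1 (mod 13)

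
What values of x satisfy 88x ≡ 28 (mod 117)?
x ≡ 112 (mod 117)

gcd(88, 117) = 1, which divides 28, so solutions exist.
Find 88^(-1) mod 117 by the extended Euclidean algorithm:
117 = 1 × 88 + 29  ⟹  29 = (1)·117 + (-1)·88
88 = 3 × 29 + 1  ⟹  1 = (-3)·117 + (4)·88
So (4)·88 ≡ 1 (mod 117), i.e. 88^(-1) ≡ 4 (mod 117).
x ≡ 4 × 28 = 112 ≡ 112 (mod 117).
Check: 88 × 112 = 9856 ≡ 28 (mod 117).
Unique solution: x ≡ 112 (mod 117)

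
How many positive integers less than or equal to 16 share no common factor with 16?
8

16 = 2^4
φ(n) = n × ∏(1 - 1/p) for each prime p dividing n
φ(16) = 16 × (1 - 1/2) = 8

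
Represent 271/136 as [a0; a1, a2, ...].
[1; 1, 135]

Euclidean algorithm steps:
271 = 1 × 136 + 135
136 = 1 × 135 + 1
135 = 135 × 1 + 0
Continued fraction: [1; 1, 135]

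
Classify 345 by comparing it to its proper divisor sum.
deficient

Proper divisors of 345: sum = 1 + 3 + 5 + 15 + 23 + 69 + 115 = 231
Since 231 < 345, 345 is deficient.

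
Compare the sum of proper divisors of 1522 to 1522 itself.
deficient

Proper divisors of 1522: sum = 1 + 2 + 761 = 764
Since 764 < 1522, 1522 is deficient.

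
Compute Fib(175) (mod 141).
46

Matrix identity: Q^n = [[F_(n+1), F_n], [F_n, F_(n-1)]] with Q = [[1,1],[1,0]].
n = 175 = 10101111₂. Square-and-multiply, entries mod 141:
Q^1 = [[1,1],[1,0]]
Q^2 = (Q^1)² = [[2,1],[1,1]]
Q^5 = (Q^2)²·Q = [[8,5],[5,3]]
Q^10 = (Q^5)² = [[89,55],[55,34]]
Q^21 = (Q^10)²·Q = [[86,89],[89,138]]
Q^43 = (Q^21)²·Q = [[3,89],[89,55]]
Q^87 = (Q^43)²·Q = [[120,34],[34,86]]
Q^175 = (Q^87)²·Q = [[0,46],[46,95]]
F_175 mod 141 = Q^175[0][1] = 46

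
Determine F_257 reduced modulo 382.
241

Matrix identity: Q^n = [[F_(n+1), F_n], [F_n, F_(n-1)]] with Q = [[1,1],[1,0]].
n = 257 = 100000001₂. Square-and-multiply, entries mod 382:
Q^1 = [[1,1],[1,0]]
Q^2 = (Q^1)² = [[2,1],[1,1]]
Q^4 = (Q^2)² = [[5,3],[3,2]]
Q^8 = (Q^4)² = [[34,21],[21,13]]
Q^16 = (Q^8)² = [[69,223],[223,228]]
Q^32 = (Q^16)² = [[246,145],[145,101]]
Q^64 = (Q^32)² = [[175,273],[273,284]]
Q^128 = (Q^64)² = [[104,11],[11,93]]
Q^257 = (Q^128)²·Q = [[116,241],[241,257]]
F_257 mod 382 = Q^257[0][1] = 241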